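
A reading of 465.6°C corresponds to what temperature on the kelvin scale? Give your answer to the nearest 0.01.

738.75 K

In kelvin: 465.6000 + 273.15 = 738.75 K.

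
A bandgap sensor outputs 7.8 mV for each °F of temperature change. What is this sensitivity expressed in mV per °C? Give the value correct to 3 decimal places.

The quantity depends on a temperature interval, so only the ratio of degree sizes applies; the offset between the scales is irrelevant.
A change of 1°C is a change of 1.8°F, so per °C the value is 7.8 × 1.8 = 14.040.

14.040 mV per °C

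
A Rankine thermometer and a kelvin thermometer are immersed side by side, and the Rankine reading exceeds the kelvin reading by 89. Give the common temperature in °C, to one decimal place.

Let x be the Rankine reading; then the kelvin reading is 5/9·x.
(5/9·x) - x = -89  ⇒  (-4/9)·x = -89  ⇒  x = 200.2500°R.
In Celsius: (200.25 - 491.67) × 5/9 = -161.9°C.

-161.9°C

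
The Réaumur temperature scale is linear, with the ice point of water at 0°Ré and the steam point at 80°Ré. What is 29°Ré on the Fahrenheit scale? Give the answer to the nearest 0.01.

97.25°F

Linear interpolation between the fixed points: C = (29 - 0) × 100 / (80 - 0) = 36.2500°C.
Then 36.2500 × 1.8 + 32 = 97.25°F.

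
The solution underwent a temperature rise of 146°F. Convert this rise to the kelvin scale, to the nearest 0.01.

81.11 K

For a temperature interval the offset drops out; only the factor 5/9 applies.
146 × 5/9 = 81.11.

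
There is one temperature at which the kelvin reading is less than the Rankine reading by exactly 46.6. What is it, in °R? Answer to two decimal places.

104.85°R

Let R be the Rankine reading. The kelvin reading is K = 5/9·R.
Require K - R = -46.6: (-4/9)·R = -46.6.
R = (-46.6) / (-4/9) = 104.85.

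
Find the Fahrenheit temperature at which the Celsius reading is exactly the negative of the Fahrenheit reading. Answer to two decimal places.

Let F be the Fahrenheit reading. The Celsius reading is C = 5/9·F - 17.7778.
Require C = -1·F: 5/9·F - 17.7778 = -1·F.
(14/9)·F = 17.7778  ⇒  F = 11.43.

11.43°F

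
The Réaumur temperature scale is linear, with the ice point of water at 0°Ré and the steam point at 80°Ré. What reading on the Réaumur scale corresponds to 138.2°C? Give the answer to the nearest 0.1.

Linearly onto the Réaumur scale: 0 + (138.2000 / 100) × (80 - 0) = 110.6°Ré.

110.6°Ré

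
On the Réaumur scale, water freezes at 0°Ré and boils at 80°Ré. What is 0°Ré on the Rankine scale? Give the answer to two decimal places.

491.67°R

Linear interpolation between the fixed points: C = (0 - 0) × 100 / (80 - 0) = 0.0000°C.
Then 0.0000 × 1.8 + 491.67 = 491.67°R.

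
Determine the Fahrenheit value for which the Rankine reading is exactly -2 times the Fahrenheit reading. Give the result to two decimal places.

-153.22°F

Let F be the Fahrenheit reading. The Rankine reading is R = 1·F + 459.67.
Require R = -2·F: 1·F + 459.67 = -2·F.
(3)·F = -459.67  ⇒  F = -153.22.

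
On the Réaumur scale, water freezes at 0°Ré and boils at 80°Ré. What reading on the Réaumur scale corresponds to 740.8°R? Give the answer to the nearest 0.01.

First in Celsius: (740.8 - 491.67) × 5/9 = 138.4056°C.
Linearly onto the Réaumur scale: 0 + (138.4056 / 100) × (80 - 0) = 110.72°Ré.

110.72°Ré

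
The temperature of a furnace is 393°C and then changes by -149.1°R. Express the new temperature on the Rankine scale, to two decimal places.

1049.97°R

The 149.1°R change is an interval, so only the factor 5/9 applies: -149.1 × 5/9 = -82.8333°C.
Final Celsius temperature: 393.0000 - 82.8333 = 310.1667°C.
In Rankine: 310.1667 × 1.8 + 491.67 = 1049.97°R.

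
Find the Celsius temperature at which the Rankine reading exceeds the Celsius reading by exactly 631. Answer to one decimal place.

174.2°C

Let C be the Celsius reading. The Rankine reading is R = 1.8·C + 491.67.
Require R - C = 631: (0.8)·C + 491.67 = 631.
C = (631 - 491.67) / (0.8) = 174.2.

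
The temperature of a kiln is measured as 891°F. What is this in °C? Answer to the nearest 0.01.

In Celsius: (891 - 32) × 5/9 = 477.2222°C.

477.22°C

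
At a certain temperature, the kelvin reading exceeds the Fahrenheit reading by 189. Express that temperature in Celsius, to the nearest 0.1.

Let x be the Fahrenheit reading; then the kelvin reading is 5/9·x + 255.372.
(5/9·x + 255.372) - x = 189  ⇒  (-4/9)·x = -66.3722  ⇒  x = 149.3375°F.
In Celsius: (149.3375 - 32) × 5/9 = 65.2°C.

65.2°C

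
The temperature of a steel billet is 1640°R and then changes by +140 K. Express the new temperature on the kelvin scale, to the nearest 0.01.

1051.11 K

Initial temperature in Celsius: (1640 - 491.67) × 5/9 = 637.9611°C.
The 140 K change is an interval; Kelvin and Celsius degrees are the same size, so ΔC = +140°C.
Final Celsius temperature: 637.9611 + 140.0000 = 777.9611°C.
In kelvin: 777.9611 + 273.15 = 1051.11 K.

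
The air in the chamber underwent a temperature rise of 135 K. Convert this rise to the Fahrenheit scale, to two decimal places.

243.00°F

An interval of 1 K corresponds to 1.8°F.
135 × 1.8 = 243.00.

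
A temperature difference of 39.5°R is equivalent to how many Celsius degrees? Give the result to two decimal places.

21.94°C

An interval of 1°R corresponds to 5/9°C.
39.5 × 5/9 = 21.94.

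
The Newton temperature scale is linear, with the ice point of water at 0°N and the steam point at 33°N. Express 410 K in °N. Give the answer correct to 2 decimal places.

45.16°N

First in Celsius: 410 - 273.15 = 136.8500°C.
Linearly onto the Newton scale: 0 + (136.8500 / 100) × (33 - 0) = 45.16°N.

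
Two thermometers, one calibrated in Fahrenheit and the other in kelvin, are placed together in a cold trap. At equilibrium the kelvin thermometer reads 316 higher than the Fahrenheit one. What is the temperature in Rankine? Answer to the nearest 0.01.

323.26°R

Let x be the Fahrenheit reading; then the kelvin reading is 5/9·x + 255.372.
(5/9·x + 255.372) - x = 316  ⇒  (-4/9)·x = 60.6278  ⇒  x = -136.4125°F.
In Celsius: (-136.4125 - 32) × 5/9 = -93.5625°C.
In Rankine: -93.5625 × 1.8 + 491.67 = 323.26°R.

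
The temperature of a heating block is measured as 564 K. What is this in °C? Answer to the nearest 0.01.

In Celsius: 564 - 273.15 = 290.8500°C.

290.85°C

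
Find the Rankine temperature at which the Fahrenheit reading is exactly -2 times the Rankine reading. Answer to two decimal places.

153.22°R

Let R be the Rankine reading. The Fahrenheit reading is F = 1·R - 459.67.
Require F = -2·R: 1·R - 459.67 = -2·R.
(3)·R = 459.67  ⇒  R = 153.22.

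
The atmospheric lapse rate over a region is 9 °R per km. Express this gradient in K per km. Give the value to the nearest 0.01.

Since only a temperature interval is involved, the additive offset between the scales drops out.
A change of 1°R is a change of 5/9 K, so 9 × 5/9 = 5.00.

5.00 K/km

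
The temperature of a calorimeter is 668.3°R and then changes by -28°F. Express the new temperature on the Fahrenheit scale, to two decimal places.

Initial temperature in Celsius: (668.3 - 491.67) × 5/9 = 98.1278°C.
The 28°F change is an interval, so only the factor 5/9 applies: -28 × 5/9 = -15.5556°C.
Final Celsius temperature: 98.1278 - 15.5556 = 82.5722°C.
In Fahrenheit: 82.5722 × 1.8 + 32 = 180.63°F.

180.63°F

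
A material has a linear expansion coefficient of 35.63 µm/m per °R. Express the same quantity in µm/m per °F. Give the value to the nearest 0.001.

35.630 µm/m per °F

The quantity depends on a temperature interval, so only the ratio of degree sizes applies; the offset between the scales is irrelevant.
A change of 1°F is a change of 1°R, so per °F the value is 35.63 × 1 = 35.630.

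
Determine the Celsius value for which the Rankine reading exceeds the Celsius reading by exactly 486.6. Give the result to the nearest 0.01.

Let C be the Celsius reading. The Rankine reading is R = 1.8·C + 491.67.
Require R - C = 486.6: (0.8)·C + 491.67 = 486.6.
C = (486.6 - 491.67) / (0.8) = -6.34.

-6.34°C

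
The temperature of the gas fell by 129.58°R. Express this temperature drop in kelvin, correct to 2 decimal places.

71.99 K

An interval of 1°R corresponds to 5/9 K.
129.58 × 5/9 = 71.99.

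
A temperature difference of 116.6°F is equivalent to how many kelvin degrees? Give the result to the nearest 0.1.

An interval of 1°F corresponds to 5/9 K.
116.6 × 5/9 = 64.8.

64.8 K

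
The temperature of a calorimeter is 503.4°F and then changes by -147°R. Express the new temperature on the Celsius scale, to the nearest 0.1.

180.2°C

Initial temperature in Celsius: (503.4 - 32) × 5/9 = 261.8889°C.
The 147°R change is an interval, so only the factor 5/9 applies: -147 × 5/9 = -81.6667°C.
Final Celsius temperature: 261.8889 - 81.6667 = 180.2222°C.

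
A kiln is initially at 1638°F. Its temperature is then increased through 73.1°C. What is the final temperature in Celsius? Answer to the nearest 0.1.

965.3°C

Initial temperature in Celsius: (1638 - 32) × 5/9 = 892.2222°C.
Final Celsius temperature: 892.2222 + 73.1000 = 965.3222°C.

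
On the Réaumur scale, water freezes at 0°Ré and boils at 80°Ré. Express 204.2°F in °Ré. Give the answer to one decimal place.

76.5°Ré

First in Celsius: (204.2 - 32) × 5/9 = 95.6667°C.
Linearly onto the Réaumur scale: 0 + (95.6667 / 100) × (80 - 0) = 76.5°Ré.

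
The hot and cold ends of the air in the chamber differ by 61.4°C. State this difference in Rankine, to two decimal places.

110.52°R

An interval of 1°C corresponds to 1.8°R.
61.4 × 1.8 = 110.52.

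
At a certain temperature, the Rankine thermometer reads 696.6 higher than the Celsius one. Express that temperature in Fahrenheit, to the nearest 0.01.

Let x be the Celsius reading; then the Rankine reading is 1.8·x + 491.67.
(1.8·x + 491.67) - x = 696.6  ⇒  (0.8)·x = 204.93  ⇒  x = 256.1625°C.
In Fahrenheit: 256.1625 × 1.8 + 32 = 493.09°F.

493.09°F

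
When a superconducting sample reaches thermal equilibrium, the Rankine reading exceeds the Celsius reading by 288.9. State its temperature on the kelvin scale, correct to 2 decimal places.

Let x be the Rankine reading; then the Celsius reading is 5/9·x - 273.15.
(5/9·x - 273.15) - x = -288.9  ⇒  (-4/9)·x = -15.75  ⇒  x = 35.4375°R.
In Celsius: (35.4375 - 491.67) × 5/9 = -253.4625°C.
In kelvin: -253.4625 + 273.15 = 19.69 K.

19.69 K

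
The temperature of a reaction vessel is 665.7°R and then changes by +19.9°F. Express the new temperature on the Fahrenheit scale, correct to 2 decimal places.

Initial temperature in Celsius: (665.7 - 491.67) × 5/9 = 96.6833°C.
The 19.9°F change is an interval, so only the factor 5/9 applies: +19.9 × 5/9 = +11.0556°C.
Final Celsius temperature: 96.6833 + 11.0556 = 107.7389°C.
In Fahrenheit: 107.7389 × 1.8 + 32 = 225.93°F.

225.93°F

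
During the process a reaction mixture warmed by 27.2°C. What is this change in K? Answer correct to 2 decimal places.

27.20 K

Celsius and kelvin degrees are the same size, so the interval is unchanged: 27.20.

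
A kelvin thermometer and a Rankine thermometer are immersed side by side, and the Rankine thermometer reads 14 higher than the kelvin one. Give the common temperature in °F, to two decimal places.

Let x be the kelvin reading; then the Rankine reading is 1.8·x.
(1.8·x) - x = 14  ⇒  (0.8)·x = 14  ⇒  x = 17.5000 K.
In Celsius: 17.5 - 273.15 = -255.6500°C.
In Fahrenheit: -255.6500 × 1.8 + 32 = -428.17°F.

-428.17°F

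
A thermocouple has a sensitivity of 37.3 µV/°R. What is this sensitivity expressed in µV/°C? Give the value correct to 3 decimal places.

Since only a temperature interval is involved, the additive offset between the scales drops out.
A change of 1°C is a change of 1.8°R, so per °C the value is 37.3 × 1.8 = 67.140.

67.140 µV/°C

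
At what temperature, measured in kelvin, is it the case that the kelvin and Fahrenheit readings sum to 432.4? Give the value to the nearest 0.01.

318.60 K

Let K be the kelvin reading. The Fahrenheit reading is F = 1.8·K - 459.67.
Require K + F = 432.4: (2.8)·K - 459.67 = 432.4.
K = (432.4 + 459.67) / (2.8) = 318.60.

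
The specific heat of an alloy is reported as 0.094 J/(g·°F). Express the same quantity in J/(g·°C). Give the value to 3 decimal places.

0.169 J/(g·°C)

Since only a temperature interval is involved, the additive offset between the scales drops out.
A change of 1°C is a change of 1.8°F, so per °C the value is 0.094 × 1.8 = 0.169.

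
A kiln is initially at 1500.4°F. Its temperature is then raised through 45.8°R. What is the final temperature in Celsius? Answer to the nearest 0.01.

Initial temperature in Celsius: (1500.4 - 32) × 5/9 = 815.7778°C.
The 45.8°R change is an interval, so only the factor 5/9 applies: +45.8 × 5/9 = +25.4444°C.
Final Celsius temperature: 815.7778 + 25.4444 = 841.2222°C.

841.22°C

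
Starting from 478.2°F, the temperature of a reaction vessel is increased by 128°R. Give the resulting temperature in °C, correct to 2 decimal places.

319.00°C

Initial temperature in Celsius: (478.2 - 32) × 5/9 = 247.8889°C.
The 128°R change is an interval, so only the factor 5/9 applies: +128 × 5/9 = +71.1111°C.
Final Celsius temperature: 247.8889 + 71.1111 = 319.0000°C.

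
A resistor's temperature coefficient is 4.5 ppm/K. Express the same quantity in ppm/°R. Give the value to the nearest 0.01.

The quantity depends on a temperature interval, so only the ratio of degree sizes applies; the offset between the scales is irrelevant.
A change of 1°R is a change of 5/9 K, so per °R the value is 4.5 × 5/9 = 2.50.

2.50 ppm/°R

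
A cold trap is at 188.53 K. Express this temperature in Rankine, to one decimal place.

In Celsius: 188.53 - 273.15 = -84.6200°C.
In Rankine: -84.6200 × 1.8 + 491.67 = 339.4°R.

339.4°R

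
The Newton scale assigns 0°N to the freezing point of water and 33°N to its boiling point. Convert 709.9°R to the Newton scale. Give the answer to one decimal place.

40.0°N

First in Celsius: (709.9 - 491.67) × 5/9 = 121.2389°C.
Linearly onto the Newton scale: 0 + (121.2389 / 100) × (33 - 0) = 40.0°N.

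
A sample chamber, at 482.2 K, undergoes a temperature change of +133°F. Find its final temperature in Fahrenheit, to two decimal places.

Initial temperature in Celsius: 482.2 - 273.15 = 209.0500°C.
The 133°F change is an interval, so only the factor 5/9 applies: +133 × 5/9 = +73.8889°C.
Final Celsius temperature: 209.0500 + 73.8889 = 282.9389°C.
In Fahrenheit: 282.9389 × 1.8 + 32 = 541.29°F.

541.29°F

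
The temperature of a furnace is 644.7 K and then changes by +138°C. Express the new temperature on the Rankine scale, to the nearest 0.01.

Initial temperature in Celsius: 644.7 - 273.15 = 371.5500°C.
Final Celsius temperature: 371.5500 + 138.0000 = 509.5500°C.
In Rankine: 509.5500 × 1.8 + 491.67 = 1408.86°R.

1408.86°R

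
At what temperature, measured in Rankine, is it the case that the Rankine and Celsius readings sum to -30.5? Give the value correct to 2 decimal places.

Let R be the Rankine reading. The Celsius reading is C = 5/9·R - 273.15.
Require R + C = -30.5: (14/9)·R - 273.15 = -30.5.
R = (-30.5 + 273.15) / (14/9) = 155.99.

155.99°R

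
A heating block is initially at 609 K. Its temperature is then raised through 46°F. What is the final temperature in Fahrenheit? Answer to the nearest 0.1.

Initial temperature in Celsius: 609 - 273.15 = 335.8500°C.
The 46°F change is an interval, so only the factor 5/9 applies: +46 × 5/9 = +25.5556°C.
Final Celsius temperature: 335.8500 + 25.5556 = 361.4056°C.
In Fahrenheit: 361.4056 × 1.8 + 32 = 682.5°F.

682.5°F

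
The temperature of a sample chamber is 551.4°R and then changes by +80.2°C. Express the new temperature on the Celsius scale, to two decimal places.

113.38°C

Initial temperature in Celsius: (551.4 - 491.67) × 5/9 = 33.1833°C.
Final Celsius temperature: 33.1833 + 80.2000 = 113.3833°C.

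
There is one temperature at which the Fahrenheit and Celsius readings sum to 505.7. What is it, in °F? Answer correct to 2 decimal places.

336.52°F

Let F be the Fahrenheit reading. The Celsius reading is C = 5/9·F - 17.7778.
Require F + C = 505.7: (14/9)·F - 17.7778 = 505.7.
F = (505.7 + 17.7778) / (14/9) = 336.52.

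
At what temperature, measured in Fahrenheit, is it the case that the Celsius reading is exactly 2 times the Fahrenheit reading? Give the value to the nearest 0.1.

Let F be the Fahrenheit reading. The Celsius reading is C = 5/9·F - 17.7778.
Require C = 2·F: 5/9·F - 17.7778 = 2·F.
(-13/9)·F = 17.7778  ⇒  F = -12.3.

-12.3°F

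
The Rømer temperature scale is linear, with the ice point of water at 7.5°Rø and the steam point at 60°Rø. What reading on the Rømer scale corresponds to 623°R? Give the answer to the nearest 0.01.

45.80°Rø

First in Celsius: (623 - 491.67) × 5/9 = 72.9611°C.
Linearly onto the Rømer scale: 7.5 + (72.9611 / 100) × (60 - 7.5) = 45.80°Rø.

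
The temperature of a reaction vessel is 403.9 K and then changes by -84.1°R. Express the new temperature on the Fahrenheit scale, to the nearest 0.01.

Initial temperature in Celsius: 403.9 - 273.15 = 130.7500°C.
The 84.1°R change is an interval, so only the factor 5/9 applies: -84.1 × 5/9 = -46.7222°C.
Final Celsius temperature: 130.7500 - 46.7222 = 84.0278°C.
In Fahrenheit: 84.0278 × 1.8 + 32 = 183.25°F.

183.25°F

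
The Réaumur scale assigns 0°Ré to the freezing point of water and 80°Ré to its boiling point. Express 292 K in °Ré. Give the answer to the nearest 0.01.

First in Celsius: 292 - 273.15 = 18.8500°C.
Linearly onto the Réaumur scale: 0 + (18.8500 / 100) × (80 - 0) = 15.08°Ré.

15.08°Ré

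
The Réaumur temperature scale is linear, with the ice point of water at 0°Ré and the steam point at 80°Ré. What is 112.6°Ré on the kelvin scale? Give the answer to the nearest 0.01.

413.90 K

Linear interpolation between the fixed points: C = (112.6 - 0) × 100 / (80 - 0) = 140.7500°C.
Then 140.7500 + 273.15 = 413.90 K.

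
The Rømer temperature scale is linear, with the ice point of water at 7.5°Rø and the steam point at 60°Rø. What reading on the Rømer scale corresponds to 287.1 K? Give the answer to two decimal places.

First in Celsius: 287.1 - 273.15 = 13.9500°C.
Linearly onto the Rømer scale: 7.5 + (13.9500 / 100) × (60 - 7.5) = 14.82°Rø.

14.82°Rø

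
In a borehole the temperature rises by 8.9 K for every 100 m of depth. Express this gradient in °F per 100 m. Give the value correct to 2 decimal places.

16.02 °F/100 m

The quantity depends on a temperature interval, so only the ratio of degree sizes applies; the offset between the scales is irrelevant.
A change of 1 K is a change of 1.8°F, so 8.9 × 1.8 = 16.02.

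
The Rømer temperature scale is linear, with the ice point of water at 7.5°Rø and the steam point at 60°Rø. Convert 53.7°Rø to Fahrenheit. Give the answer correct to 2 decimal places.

Linear interpolation between the fixed points: C = (53.7 - 7.5) × 100 / (60 - 7.5) = 88.0000°C.
Then 88.0000 × 1.8 + 32 = 190.40°F.

190.40°F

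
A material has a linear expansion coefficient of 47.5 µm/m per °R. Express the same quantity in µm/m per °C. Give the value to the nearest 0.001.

Since only a temperature interval is involved, the additive offset between the scales drops out.
A change of 1°C is a change of 1.8°R, so per °C the value is 47.5 × 1.8 = 85.500.

85.500 µm/m per °C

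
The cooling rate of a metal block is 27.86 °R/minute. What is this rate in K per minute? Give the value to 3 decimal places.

15.478 K/minute

Since only a temperature interval is involved, the additive offset between the scales drops out.
A change of 1°R is a change of 5/9 K, so 27.86 × 5/9 = 15.478.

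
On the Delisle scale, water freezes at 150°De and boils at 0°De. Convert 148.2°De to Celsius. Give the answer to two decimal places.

1.20°C

Linear interpolation between the fixed points: C = (148.2 - 150) × 100 / (0 - 150) = 1.2000°C.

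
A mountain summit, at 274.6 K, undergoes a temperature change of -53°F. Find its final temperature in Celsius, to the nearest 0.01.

Initial temperature in Celsius: 274.6 - 273.15 = 1.4500°C.
The 53°F change is an interval, so only the factor 5/9 applies: -53 × 5/9 = -29.4444°C.
Final Celsius temperature: 1.4500 - 29.4444 = -27.9944°C.

-27.99°C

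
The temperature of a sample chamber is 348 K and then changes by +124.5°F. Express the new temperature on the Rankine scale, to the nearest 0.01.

Initial temperature in Celsius: 348 - 273.15 = 74.8500°C.
The 124.5°F change is an interval, so only the factor 5/9 applies: +124.5 × 5/9 = +69.1667°C.
Final Celsius temperature: 74.8500 + 69.1667 = 144.0167°C.
In Rankine: 144.0167 × 1.8 + 491.67 = 750.90°R.

750.90°R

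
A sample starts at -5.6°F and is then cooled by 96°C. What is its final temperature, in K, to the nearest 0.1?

Initial temperature in Celsius: (-5.6 - 32) × 5/9 = -20.8889°C.
Final Celsius temperature: -20.8889 - 96.0000 = -116.8889°C.
In kelvin: -116.8889 + 273.15 = 156.3 K.

156.3 K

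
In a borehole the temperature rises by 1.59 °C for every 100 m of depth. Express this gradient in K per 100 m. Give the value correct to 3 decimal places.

The quantity depends on a temperature interval, so only the ratio of degree sizes applies; the offset between the scales is irrelevant.
A change of 1°C is a change of 1 K, so 1.59 × 1 = 1.590.

1.590 K/100 m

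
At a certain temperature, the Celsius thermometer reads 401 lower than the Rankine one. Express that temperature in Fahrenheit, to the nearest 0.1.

Let x be the Rankine reading; then the Celsius reading is 5/9·x - 273.15.
(5/9·x - 273.15) - x = -401  ⇒  (-4/9)·x = -127.85  ⇒  x = 287.6625°R.
In Celsius: (287.6625 - 491.67) × 5/9 = -113.3375°C.
In Fahrenheit: -113.3375 × 1.8 + 32 = -172.0°F.

-172.0°F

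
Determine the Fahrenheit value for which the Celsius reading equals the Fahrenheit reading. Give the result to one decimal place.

Let F be the Fahrenheit reading. The Celsius reading is C = 5/9·F - 17.7778.
Set C = F: 5/9·F - 17.7778 = F.
(-4/9)·F = 17.7778  ⇒  F = -40.0.

-40.0°F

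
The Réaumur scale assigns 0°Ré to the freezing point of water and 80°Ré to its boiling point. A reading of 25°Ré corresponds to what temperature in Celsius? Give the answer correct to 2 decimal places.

31.25°C

Linear interpolation between the fixed points: C = (25 - 0) × 100 / (80 - 0) = 31.2500°C.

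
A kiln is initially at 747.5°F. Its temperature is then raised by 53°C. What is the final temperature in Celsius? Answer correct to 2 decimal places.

Initial temperature in Celsius: (747.5 - 32) × 5/9 = 397.5000°C.
Final Celsius temperature: 397.5000 + 53.0000 = 450.5000°C.

450.50°C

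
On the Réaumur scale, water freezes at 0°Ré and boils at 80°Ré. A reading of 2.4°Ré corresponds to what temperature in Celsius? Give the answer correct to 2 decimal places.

Linear interpolation between the fixed points: C = (2.4 - 0) × 100 / (80 - 0) = 3.0000°C.

3.00°C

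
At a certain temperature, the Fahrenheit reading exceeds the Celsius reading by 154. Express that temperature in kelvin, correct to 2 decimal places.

425.65 K

Let x be the Fahrenheit reading; then the Celsius reading is 5/9·x - 17.7778.
(5/9·x - 17.7778) - x = -154  ⇒  (-4/9)·x = -136.222  ⇒  x = 306.5000°F.
In Celsius: (306.5 - 32) × 5/9 = 152.5000°C.
In kelvin: 152.5000 + 273.15 = 425.65 K.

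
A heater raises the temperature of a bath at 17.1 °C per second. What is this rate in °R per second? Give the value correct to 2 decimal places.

Since only a temperature interval is involved, the additive offset between the scales drops out.
A change of 1°C is a change of 1.8°R, so 17.1 × 1.8 = 30.78.

30.78 °R/second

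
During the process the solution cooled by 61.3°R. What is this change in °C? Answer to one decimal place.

34.1°C

For a temperature interval the offset drops out; only the factor 5/9 applies.
61.3 × 5/9 = 34.1.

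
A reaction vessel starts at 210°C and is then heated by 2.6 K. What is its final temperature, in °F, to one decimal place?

The 2.6 K change is an interval; Kelvin and Celsius degrees are the same size, so ΔC = +2.6°C.
Final Celsius temperature: 210.0000 + 2.6000 = 212.6000°C.
In Fahrenheit: 212.6000 × 1.8 + 32 = 414.7°F.

414.7°F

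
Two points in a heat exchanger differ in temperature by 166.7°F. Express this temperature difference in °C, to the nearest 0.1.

92.6°C

Only the scale ratio 5/9 matters for a change in temperature.
166.7 × 5/9 = 92.6.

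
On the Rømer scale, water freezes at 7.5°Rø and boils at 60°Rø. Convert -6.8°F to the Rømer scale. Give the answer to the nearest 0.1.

-3.8°Rø

First in Celsius: (-6.8 - 32) × 5/9 = -21.5556°C.
Linearly onto the Rømer scale: 7.5 + (-21.5556 / 100) × (60 - 7.5) = -3.8°Rø.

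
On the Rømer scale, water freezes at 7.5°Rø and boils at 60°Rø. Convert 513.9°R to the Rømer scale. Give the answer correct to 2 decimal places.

13.98°Rø

First in Celsius: (513.9 - 491.67) × 5/9 = 12.3500°C.
Linearly onto the Rømer scale: 7.5 + (12.3500 / 100) × (60 - 7.5) = 13.98°Rø.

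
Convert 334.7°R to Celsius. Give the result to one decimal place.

-87.2°C

In Celsius: (334.7 - 491.67) × 5/9 = -87.2056°C.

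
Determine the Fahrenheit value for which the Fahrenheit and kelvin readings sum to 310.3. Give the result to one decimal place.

Let F be the Fahrenheit reading. The kelvin reading is K = 5/9·F + 255.372.
Require F + K = 310.3: (14/9)·F + 255.372 = 310.3.
F = (310.3 - 255.372) / (14/9) = 35.3.

35.3°F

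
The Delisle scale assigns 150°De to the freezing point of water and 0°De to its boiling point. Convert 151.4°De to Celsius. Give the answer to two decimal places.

-0.93°C

Linear interpolation between the fixed points: C = (151.4 - 150) × 100 / (0 - 150) = -0.9333°C.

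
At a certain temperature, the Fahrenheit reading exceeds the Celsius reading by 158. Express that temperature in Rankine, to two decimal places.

Let x be the Fahrenheit reading; then the Celsius reading is 5/9·x - 17.7778.
(5/9·x - 17.7778) - x = -158  ⇒  (-4/9)·x = -140.222  ⇒  x = 315.5000°F.
In Celsius: (315.5 - 32) × 5/9 = 157.5000°C.
In Rankine: 157.5000 × 1.8 + 491.67 = 775.17°R.

775.17°R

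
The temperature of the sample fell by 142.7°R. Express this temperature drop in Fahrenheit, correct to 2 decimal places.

Rankine and Fahrenheit degrees are the same size, so the interval is unchanged: 142.70.

142.70°F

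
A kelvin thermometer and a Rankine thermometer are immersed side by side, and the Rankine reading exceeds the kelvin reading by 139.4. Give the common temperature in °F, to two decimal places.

Let x be the kelvin reading; then the Rankine reading is 1.8·x.
(1.8·x) - x = 139.4  ⇒  (0.8)·x = 139.4  ⇒  x = 174.2500 K.
In Celsius: 174.25 - 273.15 = -98.9000°C.
In Fahrenheit: -98.9000 × 1.8 + 32 = -146.02°F.

-146.02°F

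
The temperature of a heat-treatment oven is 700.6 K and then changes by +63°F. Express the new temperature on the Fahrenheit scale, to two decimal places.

Initial temperature in Celsius: 700.6 - 273.15 = 427.4500°C.
The 63°F change is an interval, so only the factor 5/9 applies: +63 × 5/9 = +35.0000°C.
Final Celsius temperature: 427.4500 + 35.0000 = 462.4500°C.
In Fahrenheit: 462.4500 × 1.8 + 32 = 864.41°F.

864.41°F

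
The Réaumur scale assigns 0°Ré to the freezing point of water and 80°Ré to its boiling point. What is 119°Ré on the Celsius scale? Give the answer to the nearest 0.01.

Linear interpolation between the fixed points: C = (119 - 0) × 100 / (80 - 0) = 148.7500°C.

148.75°C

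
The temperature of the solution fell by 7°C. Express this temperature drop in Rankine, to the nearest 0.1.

12.6°R

Only the scale ratio 1.8 matters for a change in temperature.
7 × 1.8 = 12.6.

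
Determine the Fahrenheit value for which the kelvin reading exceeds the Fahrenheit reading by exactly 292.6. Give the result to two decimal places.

-83.76°F

Let F be the Fahrenheit reading. The kelvin reading is K = 5/9·F + 255.372.
Require K - F = 292.6: (-4/9)·F + 255.372 = 292.6.
F = (292.6 - 255.372) / (-4/9) = -83.76.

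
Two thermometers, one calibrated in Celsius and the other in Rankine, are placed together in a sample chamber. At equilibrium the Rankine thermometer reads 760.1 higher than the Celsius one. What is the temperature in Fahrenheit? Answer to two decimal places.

Let x be the Celsius reading; then the Rankine reading is 1.8·x + 491.67.
(1.8·x + 491.67) - x = 760.1  ⇒  (0.8)·x = 268.43  ⇒  x = 335.5375°C.
In Fahrenheit: 335.5375 × 1.8 + 32 = 635.97°F.

635.97°F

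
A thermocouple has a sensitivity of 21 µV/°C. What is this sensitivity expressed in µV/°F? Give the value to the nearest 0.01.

11.67 µV/°F

The quantity depends on a temperature interval, so only the ratio of degree sizes applies; the offset between the scales is irrelevant.
A change of 1°F is a change of 5/9°C, so per °F the value is 21 × 5/9 = 11.67.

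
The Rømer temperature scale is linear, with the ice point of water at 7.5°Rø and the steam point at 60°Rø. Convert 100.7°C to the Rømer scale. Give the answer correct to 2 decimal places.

60.37°Rø

Linearly onto the Rømer scale: 7.5 + (100.7000 / 100) × (60 - 7.5) = 60.37°Rø.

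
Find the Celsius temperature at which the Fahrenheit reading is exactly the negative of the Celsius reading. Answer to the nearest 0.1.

Let C be the Celsius reading. The Fahrenheit reading is F = 1.8·C + 32.
Require F = -1·C: 1.8·C + 32 = -1·C.
(2.8)·C = -32  ⇒  C = -11.4.

-11.4°C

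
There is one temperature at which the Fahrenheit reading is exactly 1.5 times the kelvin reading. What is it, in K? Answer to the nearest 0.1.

Let K be the kelvin reading. The Fahrenheit reading is F = 1.8·K - 459.67.
Require F = 1.5·K: 1.8·K - 459.67 = 1.5·K.
(0.3)·K = 459.67  ⇒  K = 1532.2.

1532.2 K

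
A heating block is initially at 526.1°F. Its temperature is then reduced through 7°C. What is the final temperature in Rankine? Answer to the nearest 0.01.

973.17°R

Initial temperature in Celsius: (526.1 - 32) × 5/9 = 274.5000°C.
Final Celsius temperature: 274.5000 - 7.0000 = 267.5000°C.
In Rankine: 267.5000 × 1.8 + 491.67 = 973.17°R.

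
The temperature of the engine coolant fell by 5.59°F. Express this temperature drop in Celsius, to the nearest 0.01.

3.11°C

Only the scale ratio 5/9 matters for a change in temperature.
5.59 × 5/9 = 3.11.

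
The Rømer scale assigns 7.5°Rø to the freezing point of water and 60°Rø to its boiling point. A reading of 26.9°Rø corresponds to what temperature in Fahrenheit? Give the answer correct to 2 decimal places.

98.51°F

Linear interpolation between the fixed points: C = (26.9 - 7.5) × 100 / (60 - 7.5) = 36.9524°C.
Then 36.9524 × 1.8 + 32 = 98.51°F.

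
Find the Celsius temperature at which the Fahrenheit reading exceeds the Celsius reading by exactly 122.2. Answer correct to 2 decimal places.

Let C be the Celsius reading. The Fahrenheit reading is F = 1.8·C + 32.
Require F - C = 122.2: (0.8)·C + 32 = 122.2.
C = (122.2 - 32) / (0.8) = 112.75.

112.75°C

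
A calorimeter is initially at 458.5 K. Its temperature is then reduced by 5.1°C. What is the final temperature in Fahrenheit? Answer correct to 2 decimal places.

Initial temperature in Celsius: 458.5 - 273.15 = 185.3500°C.
Final Celsius temperature: 185.3500 - 5.1000 = 180.2500°C.
In Fahrenheit: 180.2500 × 1.8 + 32 = 356.45°F.

356.45°F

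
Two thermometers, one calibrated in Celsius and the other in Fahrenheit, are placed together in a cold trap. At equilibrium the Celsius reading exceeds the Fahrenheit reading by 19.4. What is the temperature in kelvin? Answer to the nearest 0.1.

208.9 K

Let x be the Celsius reading; then the Fahrenheit reading is 1.8·x + 32.
(1.8·x + 32) - x = -19.4  ⇒  (0.8)·x = -51.4  ⇒  x = -64.2500°C.
In kelvin: -64.2500 + 273.15 = 208.9 K.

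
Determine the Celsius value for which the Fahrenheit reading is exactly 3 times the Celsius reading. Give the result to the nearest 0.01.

26.67°C

Let C be the Celsius reading. The Fahrenheit reading is F = 1.8·C + 32.
Require F = 3·C: 1.8·C + 32 = 3·C.
(-1.2)·C = -32  ⇒  C = 26.67.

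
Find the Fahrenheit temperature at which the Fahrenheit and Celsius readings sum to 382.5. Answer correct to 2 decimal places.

Let F be the Fahrenheit reading. The Celsius reading is C = 5/9·F - 17.7778.
Require F + C = 382.5: (14/9)·F - 17.7778 = 382.5.
F = (382.5 + 17.7778) / (14/9) = 257.32.

257.32°F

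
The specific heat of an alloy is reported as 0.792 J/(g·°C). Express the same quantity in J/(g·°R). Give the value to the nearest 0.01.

0.44 J/(g·°R)

Since only a temperature interval is involved, the additive offset between the scales drops out.
A change of 1°R is a change of 5/9°C, so per °R the value is 0.792 × 5/9 = 0.44.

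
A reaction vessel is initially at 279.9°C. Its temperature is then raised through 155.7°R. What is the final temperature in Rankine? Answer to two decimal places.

The 155.7°R change is an interval, so only the factor 5/9 applies: +155.7 × 5/9 = +86.5000°C.
Final Celsius temperature: 279.9000 + 86.5000 = 366.4000°C.
In Rankine: 366.4000 × 1.8 + 491.67 = 1151.19°R.

1151.19°R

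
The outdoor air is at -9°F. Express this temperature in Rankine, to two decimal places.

450.67°R

In Celsius: (-9 - 32) × 5/9 = -22.7778°C.
In Rankine: -22.7778 × 1.8 + 491.67 = 450.67°R.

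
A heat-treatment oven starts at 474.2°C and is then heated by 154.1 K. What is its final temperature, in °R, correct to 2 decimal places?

The 154.1 K change is an interval; Kelvin and Celsius degrees are the same size, so ΔC = +154.1°C.
Final Celsius temperature: 474.2000 + 154.1000 = 628.3000°C.
In Rankine: 628.3000 × 1.8 + 491.67 = 1622.61°R.

1622.61°R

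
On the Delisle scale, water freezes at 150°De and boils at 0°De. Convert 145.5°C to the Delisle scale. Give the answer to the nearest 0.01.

Linearly onto the Delisle scale: 150 + (145.5000 / 100) × (0 - 150) = -68.25°De.

-68.25°De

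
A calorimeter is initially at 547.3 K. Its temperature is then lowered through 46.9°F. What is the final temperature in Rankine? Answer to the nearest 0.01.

Initial temperature in Celsius: 547.3 - 273.15 = 274.1500°C.
The 46.9°F change is an interval, so only the factor 5/9 applies: -46.9 × 5/9 = -26.0556°C.
Final Celsius temperature: 274.1500 - 26.0556 = 248.0944°C.
In Rankine: 248.0944 × 1.8 + 491.67 = 938.24°R.

938.24°R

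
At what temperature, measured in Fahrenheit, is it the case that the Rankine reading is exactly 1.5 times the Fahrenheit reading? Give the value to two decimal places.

919.34°F

Let F be the Fahrenheit reading. The Rankine reading is R = 1·F + 459.67.
Require R = 1.5·F: 1·F + 459.67 = 1.5·F.
(-0.5)·F = -459.67  ⇒  F = 919.34.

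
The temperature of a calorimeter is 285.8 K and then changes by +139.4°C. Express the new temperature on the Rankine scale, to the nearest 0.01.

Initial temperature in Celsius: 285.8 - 273.15 = 12.6500°C.
Final Celsius temperature: 12.6500 + 139.4000 = 152.0500°C.
In Rankine: 152.0500 × 1.8 + 491.67 = 765.36°R.

765.36°R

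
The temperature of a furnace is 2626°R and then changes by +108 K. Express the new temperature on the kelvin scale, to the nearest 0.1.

1566.9 K

Initial temperature in Celsius: (2626 - 491.67) × 5/9 = 1185.7389°C.
The 108 K change is an interval; Kelvin and Celsius degrees are the same size, so ΔC = +108°C.
Final Celsius temperature: 1185.7389 + 108.0000 = 1293.7389°C.
In kelvin: 1293.7389 + 273.15 = 1566.9 K.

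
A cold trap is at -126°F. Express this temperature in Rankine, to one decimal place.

333.7°R

In Celsius: (-126 - 32) × 5/9 = -87.7778°C.
In Rankine: -87.7778 × 1.8 + 491.67 = 333.7°R.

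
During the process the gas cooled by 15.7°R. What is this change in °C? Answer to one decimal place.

For a temperature interval the offset drops out; only the factor 5/9 applies.
15.7 × 5/9 = 8.7.

8.7°C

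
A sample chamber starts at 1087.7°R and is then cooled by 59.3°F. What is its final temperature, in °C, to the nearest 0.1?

Initial temperature in Celsius: (1087.7 - 491.67) × 5/9 = 331.1278°C.
The 59.3°F change is an interval, so only the factor 5/9 applies: -59.3 × 5/9 = -32.9444°C.
Final Celsius temperature: 331.1278 - 32.9444 = 298.1833°C.

298.2°C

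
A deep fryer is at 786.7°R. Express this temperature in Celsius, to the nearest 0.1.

163.9°C

In Celsius: (786.7 - 491.67) × 5/9 = 163.9056°C.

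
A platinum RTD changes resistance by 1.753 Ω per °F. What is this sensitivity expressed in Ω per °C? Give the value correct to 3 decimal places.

The quantity depends on a temperature interval, so only the ratio of degree sizes applies; the offset between the scales is irrelevant.
A change of 1°C is a change of 1.8°F, so per °C the value is 1.753 × 1.8 = 3.155.

3.155 Ω per °C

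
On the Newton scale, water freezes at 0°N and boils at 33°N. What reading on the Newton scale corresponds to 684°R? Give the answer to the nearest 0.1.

35.3°N

First in Celsius: (684 - 491.67) × 5/9 = 106.8500°C.
Linearly onto the Newton scale: 0 + (106.8500 / 100) × (33 - 0) = 35.3°N.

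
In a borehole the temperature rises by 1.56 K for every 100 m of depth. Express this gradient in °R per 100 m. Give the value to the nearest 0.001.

2.808 °R/100 m

The quantity depends on a temperature interval, so only the ratio of degree sizes applies; the offset between the scales is irrelevant.
A change of 1 K is a change of 1.8°R, so 1.56 × 1.8 = 2.808.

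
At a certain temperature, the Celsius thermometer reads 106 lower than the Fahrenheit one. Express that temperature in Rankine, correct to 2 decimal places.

658.17°R

Let x be the Fahrenheit reading; then the Celsius reading is 5/9·x - 17.7778.
(5/9·x - 17.7778) - x = -106  ⇒  (-4/9)·x = -88.2222  ⇒  x = 198.5000°F.
In Celsius: (198.5 - 32) × 5/9 = 92.5000°C.
In Rankine: 92.5000 × 1.8 + 491.67 = 658.17°R.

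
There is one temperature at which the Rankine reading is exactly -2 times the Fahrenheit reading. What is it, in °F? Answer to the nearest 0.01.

-153.22°F

Let F be the Fahrenheit reading. The Rankine reading is R = 1·F + 459.67.
Require R = -2·F: 1·F + 459.67 = -2·F.
(3)·F = -459.67  ⇒  F = -153.22.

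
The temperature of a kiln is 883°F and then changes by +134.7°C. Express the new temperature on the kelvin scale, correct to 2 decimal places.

Initial temperature in Celsius: (883 - 32) × 5/9 = 472.7778°C.
Final Celsius temperature: 472.7778 + 134.7000 = 607.4778°C.
In kelvin: 607.4778 + 273.15 = 880.63 K.

880.63 K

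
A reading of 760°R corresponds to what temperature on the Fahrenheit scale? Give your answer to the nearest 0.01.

In Celsius: (760 - 491.67) × 5/9 = 149.0722°C.
In Fahrenheit: 149.0722 × 1.8 + 32 = 300.33°F.

300.33°F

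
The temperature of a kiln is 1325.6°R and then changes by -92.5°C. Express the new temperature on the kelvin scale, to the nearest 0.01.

Initial temperature in Celsius: (1325.6 - 491.67) × 5/9 = 463.2944°C.
Final Celsius temperature: 463.2944 - 92.5000 = 370.7944°C.
In kelvin: 370.7944 + 273.15 = 643.94 K.

643.94 K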